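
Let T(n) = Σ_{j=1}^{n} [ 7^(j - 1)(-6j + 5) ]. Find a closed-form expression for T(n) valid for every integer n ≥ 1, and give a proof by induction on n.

T(n) = 7^n(-n + 1) - 1

We claim T(n) = 7^n(-n + 1) - 1 for all n ≥ 1.
For the base case n = 1: T(1) = -1, and the closed form gives -1. They agree.
Suppose the result is true for n = j, so T(j) = 7^j(-j + 1) - 1.
Then T(j+1) = T(j) + (7^j(-6j - 1)) = (7^j(-j + 1) - 1) + (7^j(-6j - 1)).
Simplifying, T(j+1) = -7·7^j·j - 1 = 7^(j+1)(-(j+1) + 1) - 1,
which is the closed form with n = j+1.
By the principle of mathematical induction, the result holds for all n ≥ 1.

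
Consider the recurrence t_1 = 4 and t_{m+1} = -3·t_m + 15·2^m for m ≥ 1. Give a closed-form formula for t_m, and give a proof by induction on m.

Computing the first terms: t_1 = 4, t_2 = 18, t_3 = 6. This suggests t_m = -2(-3)^(m - 1) + 3·2^m.
Base case (m = 1): the formula gives 4 = 4 = t_1.
Inductive step: suppose the statement holds for some k ≥ 1, so t_k = -2(-3)^(k - 1) + 3·2^k.
Then t_{k+1} = -3·t_k + 15·2^k = -3·(-2(-3)^(k - 1) + 3·2^k) + 15·2^k = -2(-3)^k + 3·2^(k + 1) = -2(-3)^((k+1) - 1) + 3·2^(k+1),
which is the claimed formula at m = k+1.
This completes the induction.

t_m = -2(-3)^(m - 1) + 3·2^m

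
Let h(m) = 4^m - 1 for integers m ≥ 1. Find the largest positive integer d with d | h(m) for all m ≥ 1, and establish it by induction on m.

d = 3

Computing the first values: h(1) = 3 and h(2) = 15; gcd(3, 15) = 3, so d ≤ 3.
We prove 3 | 4^m - 1 for all m ≥ 1 by induction on m.
Base step (m = 1): h(1) = 3 = 3·(1), so 3 | h(1).
Inductive step: suppose the statement holds for some p ≥ 1, i.e. 3 | h(p). Then
4^{p+1} − 1^{p+1} = 4·4^p − 1·1^p = 4·(4^p − 1^p) + (3)·1^p. The first term is divisible by 3 by the inductive hypothesis, and the second term (3)·1^p is divisible by 3 since 3 | 3. Hence 3 | h(p+1).
This completes the induction.
Therefore the largest such d is 3.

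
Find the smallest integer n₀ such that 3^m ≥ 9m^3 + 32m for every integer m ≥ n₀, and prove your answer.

n₀ = 8

At m = 7: 2187 < 3311, so the inequality fails and n₀ ≥ 8. We prove 3^m ≥ 9m^3 + 32m for all m ≥ 8.
When m = 8: 3^m = 6561 and 9m^3 + 32m = 4864, so 6561 ≥ 4864.
Inductive step: assume the claim holds for m = i, so 3^i ≥ 9i^3 + 32i.
Then 3^(i + 1) = 3·(3^i) ≥ 3·(9i^3 + 32i).
Also, for i ≥ 8 we have 3·(9i^3 + 32i) ≥ 9(i+1)^3 + 32(i+1), since 3·(9i^3 + 32i) − (9(i+1)^3 + 32(i+1)) = 18i^3 - 27i^2 + 37i - 41, which is nonnegative for all i ≥ 8.
Combining, 3^(i + 1) ≥ 9(i+1)^3 + 32(i+1).
By induction, the statement is established for all m ≥ 8.
Hence the smallest such n₀ is 8.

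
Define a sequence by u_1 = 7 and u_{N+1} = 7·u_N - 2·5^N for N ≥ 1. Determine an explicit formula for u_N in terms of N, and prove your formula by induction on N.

Computing the first terms: u_1 = 7, u_2 = 39, u_3 = 223. This suggests u_N = 5^N + 2·7^(N - 1).
For the base case N = 1: the formula gives 7 = 7 = u_1.
Inductive step: suppose the statement holds for some k ≥ 1, so u_k = 5^k + 2·7^(k - 1).
Then u_{k+1} = 7·u_k - 2·5^k = 7·(5^k + 2·7^(k - 1)) - 2·5^k = 5^(k + 1) + 2·7^k = 5^(k+1) + 2·7^((k+1) - 1),
which is the claimed formula at N = k+1.
This completes the induction.

u_N = 5^N + 2·7^(N - 1)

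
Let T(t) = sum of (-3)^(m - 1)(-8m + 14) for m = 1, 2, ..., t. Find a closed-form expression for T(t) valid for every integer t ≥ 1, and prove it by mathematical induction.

T(t) = (-3)^t(2t - 3) + 3

We claim T(t) = (-3)^t(2t - 3) + 3 for all t ≥ 1.
When t = 1: T(1) = 6, and the closed form gives 6. They agree.
Suppose the result is true for t = m, so T(m) = (-3)^m(2m - 3) + 3.
Then T(m+1) = T(m) + ((-3)^m(-8m + 6)) = ((-3)^m(2m - 3) + 3) + ((-3)^m(-8m + 6)).
Simplifying, T(m+1) = -6(-3)^m·m + 3(-3)^m + 3 = (-3)^(m+1)(2(m+1) - 3) + 3,
which is the closed form with t = m+1.
This completes the induction.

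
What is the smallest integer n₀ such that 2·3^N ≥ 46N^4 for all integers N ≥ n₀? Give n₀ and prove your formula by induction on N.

n₀ = 12

At N = 11: 354294 < 673486, so the inequality fails and n₀ ≥ 12. We prove 2·3^N ≥ 46N^4 for all N ≥ 12.
When N = 12: 2·3^N = 1062882 and 46N^4 = 953856, so 1062882 ≥ 953856.
Inductive step: assume the claim holds for N = m, so 2·3^m ≥ 46m^4.
Then 2·3^(m + 1) = 3·(2·3^m) ≥ 3·(46m^4).
Also, for m ≥ 12 we have 3·(46m^4) ≥ 46(m+1)^4, since 3 ≥ (1 + 1/m)^4 for all m ≥ 12.
Combining, 2·3^(m + 1) ≥ 46(m+1)^4.
By induction, the statement is established for all N ≥ 12.
Hence the smallest such n₀ is 12.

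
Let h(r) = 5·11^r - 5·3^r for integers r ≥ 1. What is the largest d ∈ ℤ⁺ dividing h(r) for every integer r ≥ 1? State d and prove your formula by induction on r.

d = 40

Computing the first values: h(1) = 40 and h(2) = 560; gcd(40, 560) = 40, so d ≤ 40.
We prove 40 | 5·11^r - 5·3^r for all r ≥ 1 by induction on r.
For the base case r = 1: h(1) = 40 = 40·(1), so 40 | h(1).
Suppose the result is true for r = m, i.e. 40 | h(m). Then
h(m+1) − 11·h(m) = (5·11^(m+1) - 5·3^(m+1)) − 11·(5·11^m - 5·3^m) = (-5)·3^m·(3 − 11) = (40)·3^m. Since 40 | h(m) by the inductive hypothesis, 40 | 11·h(m); and 40 | 40 since 40 = 40·1. Therefore 40 | h(m+1).
By the principle of mathematical induction, the result holds for all r ≥ 1.
Therefore the largest such d is 40.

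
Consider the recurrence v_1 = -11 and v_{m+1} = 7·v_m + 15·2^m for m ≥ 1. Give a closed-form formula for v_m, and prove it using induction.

v_m = -3·2^m - 5·7^(m - 1)

Computing the first terms: v_1 = -11, v_2 = -47, v_3 = -269. This suggests v_m = -3·2^m - 5·7^(m - 1).
For the base case m = 1: the formula gives -11 = -11 = v_1.
For the inductive step, assume it holds for an arbitrary j ≥ 1, so v_j = -3·2^j - 5·7^(j - 1).
Then v_{j+1} = 7·v_j + 15·2^j = 7·(-3·2^j - 5·7^(j - 1)) + 15·2^j = -3·2^(j + 1) - 5·7^j = -3·2^(j+1) - 5·7^((j+1) - 1),
which is the claimed formula at m = j+1.
This completes the induction.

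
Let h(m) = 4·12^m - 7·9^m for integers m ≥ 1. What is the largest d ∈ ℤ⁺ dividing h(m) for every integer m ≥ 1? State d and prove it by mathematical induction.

d = 3

Computing the first values: h(1) = -15 and h(2) = 9; gcd(-15, 9) = 3, so d ≤ 3.
We prove 3 | 4·12^m - 7·9^m for all m ≥ 1 by induction on m.
When m = 1: h(1) = -15 = 3·(-5), so 3 | h(1).
Suppose the result is true for m = j, i.e. 3 | h(j). Then
h(j+1) − 12·h(j) = (4·12^(j+1) - 7·9^(j+1)) − 12·(4·12^j - 7·9^j) = (-7)·9^j·(9 − 12) = (21)·9^j. Since 3 | h(j) by the inductive hypothesis, 3 | 12·h(j); and 3 | 21 since 21 = 3·7. Therefore 3 | h(j+1).
This completes the induction.
Therefore the largest such d is 3.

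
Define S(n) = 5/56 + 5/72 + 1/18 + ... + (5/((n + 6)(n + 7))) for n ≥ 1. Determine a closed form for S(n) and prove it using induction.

S(n) = 5n/(7(n + 7))

We claim S(n) = 5n/(7(n + 7)) for all n ≥ 1.
Base step (n = 1): S(1) = 5/56, and the closed form gives 5/56. They agree.
For the inductive step, assume it holds for an arbitrary r ≥ 1, so S(r) = 5r/(7(r + 7)).
Then S(r+1) = S(r) + (5/((r + 7)(r + 8))) = (5r/(7(r + 7))) + (5/((r + 7)(r + 8))).
Simplifying, S(r+1) = 5(r + 1)/(7(r + 8)) = 5(r+1)/(7((r+1) + 7)),
which is the closed form with n = r+1.
By induction, the statement is established for all n ≥ 1.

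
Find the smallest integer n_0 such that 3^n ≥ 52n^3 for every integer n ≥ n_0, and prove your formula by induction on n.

At n = 9: 19683 < 37908, so the inequality fails and n_0 ≥ 10. We prove 3^n ≥ 52n^3 for all n ≥ 10.
When n = 10: 3^n = 59049 and 52n^3 = 52000, so 59049 ≥ 52000.
Inductive step: suppose the statement holds for some k ≥ 10, so 3^k ≥ 52k^3.
Then 3^(k + 1) = 3·(3^k) ≥ 3·(52k^3).
Also, for k ≥ 10 we have 3·(52k^3) ≥ 52(k+1)^3, since 3 ≥ (1 + 1/k)^3 for all k ≥ 10.
Combining, 3^(k + 1) ≥ 52(k+1)^3.
By induction, the statement is established for all n ≥ 10.
Hence the smallest such n_0 is 10.

n_0 = 10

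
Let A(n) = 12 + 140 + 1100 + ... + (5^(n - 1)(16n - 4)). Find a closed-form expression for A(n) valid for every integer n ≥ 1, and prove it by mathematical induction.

A(n) = 2·5^n(2n - 1) + 2

We claim A(n) = 2·5^n(2n - 1) + 2 for all n ≥ 1.
When n = 1: A(1) = 12, and the closed form gives 12. They agree.
Inductive step: suppose the statement holds for some i ≥ 1, so A(i) = 2·5^i(2i - 1) + 2.
Then A(i+1) = A(i) + (5^i(16i + 12)) = (2·5^i(2i - 1) + 2) + (5^i(16i + 12)).
Simplifying, A(i+1) = 20·5^i·i + 10·5^i + 2 = 2·5^(i+1)(2(i+1) - 1) + 2,
which is the closed form with n = i+1.
By induction, the statement is established for all n ≥ 1.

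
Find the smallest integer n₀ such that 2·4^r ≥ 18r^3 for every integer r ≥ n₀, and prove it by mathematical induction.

At r = 5: 2048 < 2250, so the inequality fails and n₀ ≥ 6. We prove 2·4^r ≥ 18r^3 for all r ≥ 6.
When r = 6: 2·4^r = 8192 and 18r^3 = 3888, so 8192 ≥ 3888.
Suppose the result is true for r = m, so 2·4^m ≥ 18m^3.
Then 2·4^(m + 1) = 4·(2·4^m) ≥ 4·(18m^3).
Also, for m ≥ 6 we have 4·(18m^3) ≥ 18(m+1)^3, since 4 ≥ (1 + 1/m)^3 for all m ≥ 6.
Combining, 2·4^(m + 1) ≥ 18(m+1)^3.
By the principle of mathematical induction, the result holds for all r ≥ 6.
Hence the smallest such n₀ is 6.

n₀ = 6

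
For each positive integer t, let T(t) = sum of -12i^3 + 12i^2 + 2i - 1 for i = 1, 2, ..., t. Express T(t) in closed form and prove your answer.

We claim T(t) = -t(3t^3 + 2t^2 - 4t - 2) for all t ≥ 1.
Base case (t = 1): T(1) = 1, and the closed form gives 1. They agree.
Inductive step: suppose the statement holds for some i ≥ 1, so T(i) = i(-3i^3 - 2i^2 + 4i + 2).
Then T(i+1) = T(i) + (-12i^3 - 24i^2 - 10i + 1) = (i(-3i^3 - 2i^2 + 4i + 2)) + (-12i^3 - 24i^2 - 10i + 1).
Simplifying, T(i+1) = -(i + 1)(3i^3 + 11i^2 + 9i - 1) = -(i+1)(3(i+1)^3 + 2(i+1)^2 - 4(i+1) - 2),
which is the closed form with t = i+1.
By induction, the statement is established for all t ≥ 1.

T(t) = -t(3t^3 + 2t^2 - 4t - 2)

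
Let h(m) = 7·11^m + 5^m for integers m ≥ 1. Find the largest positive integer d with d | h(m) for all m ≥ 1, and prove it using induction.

Computing the first values: h(1) = 82 and h(2) = 872; gcd(82, 872) = 2, so d ≤ 2.
We prove 2 | 7·11^m + 5^m for all m ≥ 1 by induction on m.
Base step (m = 1): h(1) = 82 = 2·(41), so 2 | h(1).
Inductive step: assume the claim holds for m = i, i.e. 2 | h(i). Then
h(i+1) − 11·h(i) = (7·11^(i+1) + 5^(i+1)) − 11·(7·11^i + 5^i) = (1)·5^i·(5 − 11) = (-6)·5^i. Since 2 | h(i) by the inductive hypothesis, 2 | 11·h(i); and 2 | -6 since -6 = 2·-3. Therefore 2 | h(i+1).
By induction, the statement is established for all m ≥ 1.
Therefore the largest such d is 2.

d = 2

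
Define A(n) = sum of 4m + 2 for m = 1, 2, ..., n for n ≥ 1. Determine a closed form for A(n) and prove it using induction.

A(n) = 2n(n + 2)

We claim A(n) = 2n(n + 2) for all n ≥ 1.
When n = 1: A(1) = 6, and the closed form gives 6. They agree.
For the inductive step, assume it holds for an arbitrary m ≥ 1, so A(m) = 2m(m + 2).
Then A(m+1) = A(m) + (4m + 6) = (2m(m + 2)) + (4m + 6).
Simplifying, A(m+1) = 2(m + 1)(m + 3) = 2(m+1)((m+1) + 2),
which is the closed form with n = m+1.
Hence, by induction on n, the claim holds for every n ≥ 1.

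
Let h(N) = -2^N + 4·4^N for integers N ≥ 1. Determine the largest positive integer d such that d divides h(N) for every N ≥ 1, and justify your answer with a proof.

Computing the first values: h(1) = 14 and h(2) = 60; gcd(14, 60) = 2, so d ≤ 2.
We prove 2 | -2^N + 4·4^N for all N ≥ 1 by induction on N.
Base case (N = 1): h(1) = 14 = 2·(7), so 2 | h(1).
Suppose the result is true for N = k, i.e. 2 | h(k). Then
h(k+1) − 4·h(k) = (-2^(k+1) + 4·4^(k+1)) − 4·(-2^k + 4·4^k) = (-1)·2^k·(2 − 4) = (2)·2^k. Since 2 | h(k) by the inductive hypothesis, 2 | 4·h(k); and 2 | 2 since 2 = 2·1. Therefore 2 | h(k+1).
Hence, by induction on N, the claim holds for every N ≥ 1.
Therefore the largest such d is 2.

d = 2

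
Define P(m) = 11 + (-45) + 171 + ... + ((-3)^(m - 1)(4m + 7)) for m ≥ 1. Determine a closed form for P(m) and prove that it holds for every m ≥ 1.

P(m) = -(-3)^m(m + 2) + 2

We claim P(m) = -(-3)^m(m + 2) + 2 for all m ≥ 1.
For the base case m = 1: P(1) = 11, and the closed form gives 11. They agree.
For the inductive step, assume it holds for an arbitrary i ≥ 1, so P(i) = -(-3)^i(i + 2) + 2.
Then P(i+1) = P(i) + ((-3)^i(4i + 11)) = (-(-3)^i(i + 2) + 2) + ((-3)^i(4i + 11)).
Simplifying, P(i+1) = -(-3)^(i + 1)i + (-3)^(i + 2) + 2 = -(-3)^(i+1)((i+1) + 2) + 2,
which is the closed form with m = i+1.
By the principle of mathematical induction, the result holds for all m ≥ 1.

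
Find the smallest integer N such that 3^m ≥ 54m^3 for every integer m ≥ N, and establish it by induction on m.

At m = 9: 19683 < 39366, so the inequality fails and N ≥ 10. We prove 3^m ≥ 54m^3 for all m ≥ 10.
When m = 10: 3^m = 59049 and 54m^3 = 54000, so 59049 ≥ 54000.
Inductive step: assume the claim holds for m = j, so 3^j ≥ 54j^3.
Then 3^(j + 1) = 3·(3^j) ≥ 3·(54j^3).
Also, for j ≥ 10 we have 3·(54j^3) ≥ 54(j+1)^3, since 3 ≥ (1 + 1/j)^3 for all j ≥ 10.
Combining, 3^(j + 1) ≥ 54(j+1)^3.
This completes the induction.
Hence the smallest such N is 10.

N = 10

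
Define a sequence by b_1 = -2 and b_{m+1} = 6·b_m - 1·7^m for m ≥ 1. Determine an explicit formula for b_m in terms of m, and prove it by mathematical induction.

b_m = 5·6^(m - 1) - 7^m

Computing the first terms: b_1 = -2, b_2 = -19, b_3 = -163. This suggests b_m = 5·6^(m - 1) - 7^m.
For the base case m = 1: the formula gives -2 = -2 = b_1.
Inductive step: suppose the statement holds for some j ≥ 1, so b_j = 5·6^(j - 1) - 7^j.
Then b_{j+1} = 6·b_j - 1·7^j = 6·(5·6^(j - 1) - 7^j) - 1·7^j = 5·6^j - 7^(j + 1) = 5·6^((j+1) - 1) - 7^(j+1),
which is the claimed formula at m = j+1.
By the principle of mathematical induction, the result holds for all m ≥ 1.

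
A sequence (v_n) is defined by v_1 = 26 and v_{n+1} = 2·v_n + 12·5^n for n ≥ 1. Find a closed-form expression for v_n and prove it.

v_n = 3·2^n + 4·5^n

Computing the first terms: v_1 = 26, v_2 = 112, v_3 = 524. This suggests v_n = 3·2^n + 4·5^n.
When n = 1: the formula gives 26 = 26 = v_1.
Inductive step: assume the claim holds for n = j, so v_j = 3·2^j + 4·5^j.
Then v_{j+1} = 2·v_j + 12·5^j = 2·(3·2^j + 4·5^j) + 12·5^j = 3·2^(j + 1) + 4·5^(j + 1),
which is the claimed formula at n = j+1.
This completes the induction.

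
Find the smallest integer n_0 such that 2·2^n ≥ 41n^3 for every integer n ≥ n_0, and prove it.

n_0 = 17

At n = 16: 131072 < 167936, so the inequality fails and n_0 ≥ 17. We prove 2·2^n ≥ 41n^3 for all n ≥ 17.
Base step (n = 17): 2·2^n = 262144 and 41n^3 = 201433, so 262144 ≥ 201433.
Suppose the result is true for n = m, so 2·2^m ≥ 41m^3.
Then 2·2^(m + 1) = 2·(2·2^m) ≥ 2·(41m^3).
Also, for m ≥ 17 we have 2·(41m^3) ≥ 41(m+1)^3, since 2 ≥ (1 + 1/m)^3 for all m ≥ 17.
Combining, 2·2^(m + 1) ≥ 41(m+1)^3.
Hence, by induction on n, the claim holds for every n ≥ 17.
Hence the smallest such n_0 is 17.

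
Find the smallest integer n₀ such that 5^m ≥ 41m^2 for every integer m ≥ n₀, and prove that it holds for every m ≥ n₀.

n₀ = 5

At m = 4: 625 < 656, so the inequality fails and n₀ ≥ 5. We prove 5^m ≥ 41m^2 for all m ≥ 5.
For the base case m = 5: 5^m = 3125 and 41m^2 = 1025, so 3125 ≥ 1025.
Inductive step: suppose the statement holds for some k ≥ 5, so 5^k ≥ 41k^2.
Then 5^(k + 1) = 5·(5^k) ≥ 5·(41k^2).
Also, for k ≥ 5 we have 5·(41k^2) ≥ 41(k+1)^2, since 5 ≥ (1 + 1/k)^2 for all k ≥ 5.
Combining, 5^(k + 1) ≥ 41(k+1)^2.
This completes the induction.
Hence the smallest such n₀ is 5.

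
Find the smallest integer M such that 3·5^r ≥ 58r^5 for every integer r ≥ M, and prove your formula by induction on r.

M = 9

At r = 8: 1171875 < 1900544, so the inequality fails and M ≥ 9. We prove 3·5^r ≥ 58r^5 for all r ≥ 9.
Base case (r = 9): 3·5^r = 5859375 and 58r^5 = 3424842, so 5859375 ≥ 3424842.
Inductive step: suppose the statement holds for some m ≥ 9, so 3·5^m ≥ 58m^5.
Then 3·5^(m + 1) = 5·(3·5^m) ≥ 5·(58m^5).
Also, for m ≥ 9 we have 5·(58m^5) ≥ 58(m+1)^5, since 5 ≥ (1 + 1/m)^5 for all m ≥ 9.
Combining, 3·5^(m + 1) ≥ 58(m+1)^5.
Hence, by induction on r, the claim holds for every r ≥ 9.
Hence the smallest such M is 9.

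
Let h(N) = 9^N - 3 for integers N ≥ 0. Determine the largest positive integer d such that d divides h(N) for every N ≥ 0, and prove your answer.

d = 2

Computing the first values: h(0) = -2 and h(1) = 6; gcd(-2, 6) = 2, so d ≤ 2.
We prove 2 | 9^N - 3 for all N ≥ 0 by induction on N.
Base case (N = 0): h(0) = -2 = 2·(-1), so 2 | h(0).
For the inductive step, assume it holds for an arbitrary j ≥ 0, i.e. 2 | h(j). Then
h(j+1) = 9^(j+1) - 3 = 9·(9^j - 3) + 24 = 9·h(j) + 24. The first term is divisible by 2 by the inductive hypothesis, and 24 is divisible by 2. Hence 2 | h(j+1).
By induction, the statement is established for all N ≥ 0.
Therefore the largest such d is 2.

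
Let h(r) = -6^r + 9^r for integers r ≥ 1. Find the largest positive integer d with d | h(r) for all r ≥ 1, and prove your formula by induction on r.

Computing the first values: h(1) = 3 and h(2) = 45; gcd(3, 45) = 3, so d ≤ 3.
We prove 3 | -6^r + 9^r for all r ≥ 1 by induction on r.
For the base case r = 1: h(1) = 3 = 3·(1), so 3 | h(1).
Inductive step: assume the claim holds for r = m, i.e. 3 | h(m). Then
9^{m+1} − 6^{m+1} = 9·9^m − 6·6^m = 9·(9^m − 6^m) + (3)·6^m. The first term is divisible by 3 by the inductive hypothesis, and the second term (3)·6^m is divisible by 3 since 3 | 3. Hence 3 | h(m+1).
Hence, by induction on r, the claim holds for every r ≥ 1.
Therefore the largest such d is 3.

d = 3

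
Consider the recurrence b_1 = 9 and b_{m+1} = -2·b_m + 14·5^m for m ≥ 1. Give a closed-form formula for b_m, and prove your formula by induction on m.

b_m = -(-2)^(m - 1) + 2·5^m

Computing the first terms: b_1 = 9, b_2 = 52, b_3 = 246. This suggests b_m = -(-2)^(m - 1) + 2·5^m.
Base case (m = 1): the formula gives 9 = 9 = b_1.
Suppose the result is true for m = j, so b_j = -(-2)^(j - 1) + 2·5^j.
Then b_{j+1} = -2·b_j + 14·5^j = -2·(-(-2)^(j - 1) + 2·5^j) + 14·5^j = -(-2)^j + 2·5^(j + 1) = -(-2)^((j+1) - 1) + 2·5^(j+1),
which is the claimed formula at m = j+1.
Hence, by induction on m, the claim holds for every m ≥ 1.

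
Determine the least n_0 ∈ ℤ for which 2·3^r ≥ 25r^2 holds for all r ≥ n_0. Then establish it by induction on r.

At r = 5: 486 < 625, so the inequality fails and n_0 ≥ 6. We prove 2·3^r ≥ 25r^2 for all r ≥ 6.
For the base case r = 6: 2·3^r = 1458 and 25r^2 = 900, so 1458 ≥ 900.
Suppose the result is true for r = k, so 2·3^k ≥ 25k^2.
Then 2·3^(k + 1) = 3·(2·3^k) ≥ 3·(25k^2).
Also, for k ≥ 6 we have 3·(25k^2) ≥ 25(k+1)^2, since 3 ≥ (1 + 1/k)^2 for all k ≥ 6.
Combining, 2·3^(k + 1) ≥ 25(k+1)^2.
By induction, the statement is established for all r ≥ 6.
Hence the smallest such n_0 is 6.

n_0 = 6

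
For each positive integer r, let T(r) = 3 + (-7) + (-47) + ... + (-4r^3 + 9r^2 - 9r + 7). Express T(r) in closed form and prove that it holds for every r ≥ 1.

We claim T(r) = -r(r^3 - r^2 + r - 4) for all r ≥ 1.
When r = 1: T(1) = 3, and the closed form gives 3. They agree.
Inductive step: assume the claim holds for r = m, so T(m) = m(-m^3 + m^2 - m + 4).
Then T(m+1) = T(m) + (-4m^3 - 3m^2 - 3m + 3) = (m(-m^3 + m^2 - m + 4)) + (-4m^3 - 3m^2 - 3m + 3).
Simplifying, T(m+1) = -(m + 1)(m^3 + 2m^2 + 2m - 3) = -(m+1)((m+1)^3 - (m+1)^2 + (m+1) - 4),
which is the closed form with r = m+1.
This completes the induction.

T(r) = -r(r^3 - r^2 + r - 4)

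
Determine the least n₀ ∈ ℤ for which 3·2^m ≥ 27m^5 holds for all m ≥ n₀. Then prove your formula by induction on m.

n₀ = 27

At m = 26: 201326592 < 320797152, so the inequality fails and n₀ ≥ 27. We prove 3·2^m ≥ 27m^5 for all m ≥ 27.
Base step (m = 27): 3·2^m = 402653184 and 27m^5 = 387420489, so 402653184 ≥ 387420489.
For the inductive step, assume it holds for an arbitrary r ≥ 27, so 3·2^r ≥ 27r^5.
Then 3·2^(r + 1) = 2·(3·2^r) ≥ 2·(27r^5).
Also, for r ≥ 27 we have 2·(27r^5) ≥ 27(r+1)^5, since 2 ≥ (1 + 1/r)^5 for all r ≥ 27.
Combining, 3·2^(r + 1) ≥ 27(r+1)^5.
This completes the induction.
Hence the smallest such n₀ is 27.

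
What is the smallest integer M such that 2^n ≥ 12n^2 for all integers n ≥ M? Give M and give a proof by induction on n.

M = 11

At n = 10: 1024 < 1200, so the inequality fails and M ≥ 11. We prove 2^n ≥ 12n^2 for all n ≥ 11.
For the base case n = 11: 2^n = 2048 and 12n^2 = 1452, so 2048 ≥ 1452.
For the inductive step, assume it holds for an arbitrary i ≥ 11, so 2^i ≥ 12i^2.
Then 2^(i + 1) = 2·(2^i) ≥ 2·(12i^2).
Also, for i ≥ 11 we have 2·(12i^2) ≥ 12(i+1)^2, since 2 ≥ (1 + 1/i)^2 for all i ≥ 11.
Combining, 2^(i + 1) ≥ 12(i+1)^2.
By induction, the statement is established for all n ≥ 11.
Hence the smallest such M is 11.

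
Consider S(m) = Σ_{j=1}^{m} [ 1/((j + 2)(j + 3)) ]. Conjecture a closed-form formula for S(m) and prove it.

We claim S(m) = m/(3(m + 3)) for all m ≥ 1.
For the base case m = 1: S(1) = 1/12, and the closed form gives 1/12. They agree.
Suppose the result is true for m = j, so S(j) = j/(3(j + 3)).
Then S(j+1) = S(j) + (1/((j + 3)(j + 4))) = (j/(3(j + 3))) + (1/((j + 3)(j + 4))).
Simplifying, S(j+1) = (j + 1)/(3(j + 4)) = (j+1)/(3((j+1) + 3)),
which is the closed form with m = j+1.
Hence, by induction on m, the claim holds for every m ≥ 1.

S(m) = m/(3(m + 3))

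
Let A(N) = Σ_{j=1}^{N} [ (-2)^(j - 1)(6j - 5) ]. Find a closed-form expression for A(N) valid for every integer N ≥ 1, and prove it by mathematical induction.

A(N) = (-2)^N(-2N + 1) - 1

We claim A(N) = (-2)^N(-2N + 1) - 1 for all N ≥ 1.
Base case (N = 1): A(1) = 1, and the closed form gives 1. They agree.
For the inductive step, assume it holds for an arbitrary j ≥ 1, so A(j) = (-2)^j(-2j + 1) - 1.
Then A(j+1) = A(j) + ((-2)^j(6j + 1)) = ((-2)^j(-2j + 1) - 1) + ((-2)^j(6j + 1)).
Simplifying, A(j+1) = -(-2)^(j + 1) + (-2)^(j + 2)j - 1 = (-2)^(j+1)(-2(j+1) + 1) - 1,
which is the closed form with N = j+1.
This completes the induction.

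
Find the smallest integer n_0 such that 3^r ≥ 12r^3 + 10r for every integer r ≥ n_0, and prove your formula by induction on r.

n_0 = 8

At r = 7: 2187 < 4186, so the inequality fails and n_0 ≥ 8. We prove 3^r ≥ 12r^3 + 10r for all r ≥ 8.
For the base case r = 8: 3^r = 6561 and 12r^3 + 10r = 6224, so 6561 ≥ 6224.
Inductive step: assume the claim holds for r = j, so 3^j ≥ 12j^3 + 10j.
Then 3^(j + 1) = 3·(3^j) ≥ 3·(12j^3 + 10j).
Also, for j ≥ 8 we have 3·(12j^3 + 10j) ≥ 12(j+1)^3 + 10(j+1), since 3·(12j^3 + 10j) − (12(j+1)^3 + 10(j+1)) = 24j^3 - 36j^2 - 16j - 22, which is nonnegative for all j ≥ 8.
Combining, 3^(j + 1) ≥ 12(j+1)^3 + 10(j+1).
Hence, by induction on r, the claim holds for every r ≥ 8.
Hence the smallest such n_0 is 8.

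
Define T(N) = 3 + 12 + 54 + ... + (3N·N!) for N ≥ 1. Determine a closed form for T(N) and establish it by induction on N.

T(N) = 3(N + 1)! - 3

We claim T(N) = 3(N + 1)! - 3 for all N ≥ 1.
For the base case N = 1: T(1) = 3, and the closed form gives 3. They agree.
For the inductive step, assume it holds for an arbitrary p ≥ 1, so T(p) = 3(p + 1)! - 3.
Then T(p+1) = T(p) + (3(p + 1)(p + 1)!) = (3(p + 1)! - 3) + (3(p + 1)(p + 1)!).
Simplifying, T(p+1) = 3((p+1) + 1)! - 3,
which is the closed form with N = p+1.
By the principle of mathematical induction, the result holds for all N ≥ 1.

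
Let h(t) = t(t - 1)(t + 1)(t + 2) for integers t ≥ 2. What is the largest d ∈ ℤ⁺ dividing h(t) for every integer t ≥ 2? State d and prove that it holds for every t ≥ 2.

Computing the first values: h(2) = 24 and h(3) = 120; gcd(24, 120) = 24, so d ≤ 24.
We prove 24 | t(t - 1)(t + 1)(t + 2) for all t ≥ 2 by induction on t.
Base case (t = 2): h(2) = 24 = 24·(1), so 24 | h(2).
Inductive step: suppose the statement holds for some j ≥ 2, i.e. 24 | h(j). Then
h(j+1) − h(j) = j·(j+1)·(j+2)·(j+3) − (j-1)·j·(j+1)·(j+2) = j·(j+1)·(j+2)·[(j+3) − (j-1)] = 4·j·(j+1)·(j+2). The product of 3 consecutive integers is divisible by (3)! = 6, so h(j+1) − h(j) is divisible by 4·6 = 24. By the inductive hypothesis 24 | h(j), hence 24 | h(j+1).
This completes the induction.
Therefore the largest such d is 24.

d = 24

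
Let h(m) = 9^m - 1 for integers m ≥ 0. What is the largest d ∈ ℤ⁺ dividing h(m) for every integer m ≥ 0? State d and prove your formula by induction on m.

Computing the first values: h(0) = 0 and h(1) = 8; gcd(0, 8) = 8, so d ≤ 8.
We prove 8 | 9^m - 1 for all m ≥ 0 by induction on m.
Base case (m = 0): h(0) = 0 = 8·(0), so 8 | h(0).
Suppose the result is true for m = k, i.e. 8 | h(k). Then
h(k+1) = 9^(k+1) - 1 = 9·(9^k - 1) + 8 = 9·h(k) + 8. The first term is divisible by 8 by the inductive hypothesis, and 8 is divisible by 8. Hence 8 | h(k+1).
Hence, by induction on m, the claim holds for every m ≥ 0.
Therefore the largest such d is 8.

d = 8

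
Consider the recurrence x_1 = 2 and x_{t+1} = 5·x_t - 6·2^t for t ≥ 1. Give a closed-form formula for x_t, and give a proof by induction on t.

x_t = 2^(t + 1) - 2·5^(t - 1)

Computing the first terms: x_1 = 2, x_2 = -2, x_3 = -34. This suggests x_t = 2^(t + 1) - 2·5^(t - 1).
Base case (t = 1): the formula gives 2 = 2 = x_1.
For the inductive step, assume it holds for an arbitrary r ≥ 1, so x_r = 2^(r + 1) - 2·5^(r - 1).
Then x_{r+1} = 5·x_r - 6·2^r = 5·(2^(r + 1) - 2·5^(r - 1)) - 6·2^r = 2^(r + 2) - 2·5^r = 2^((r+1) + 1) - 2·5^((r+1) - 1),
which is the claimed formula at t = r+1.
By induction, the statement is established for all t ≥ 1.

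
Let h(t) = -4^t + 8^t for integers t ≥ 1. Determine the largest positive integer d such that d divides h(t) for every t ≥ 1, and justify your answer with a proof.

d = 4

Computing the first values: h(1) = 4 and h(2) = 48; gcd(4, 48) = 4, so d ≤ 4.
We prove 4 | -4^t + 8^t for all t ≥ 1 by induction on t.
Base case (t = 1): h(1) = 4 = 4·(1), so 4 | h(1).
Inductive step: suppose the statement holds for some p ≥ 1, i.e. 4 | h(p). Then
8^{p+1} − 4^{p+1} = 8·8^p − 4·4^p = 8·(8^p − 4^p) + (4)·4^p. The first term is divisible by 4 by the inductive hypothesis, and the second term (4)·4^p is divisible by 4 since 4 | 4. Hence 4 | h(p+1).
Hence, by induction on t, the claim holds for every t ≥ 1.
Therefore the largest such d is 4.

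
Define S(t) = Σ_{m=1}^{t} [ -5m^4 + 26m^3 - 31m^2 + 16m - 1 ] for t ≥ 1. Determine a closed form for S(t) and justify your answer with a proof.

S(t) = -t(t^4 - 4t^3 - t^2 + t - 2)

We claim S(t) = -t(t^4 - 4t^3 - t^2 + t - 2) for all t ≥ 1.
When t = 1: S(1) = 5, and the closed form gives 5. They agree.
For the inductive step, assume it holds for an arbitrary m ≥ 1, so S(m) = m(-m^4 + 4m^3 + m^2 - m + 2).
Then S(m+1) = S(m) + (-5m^4 + 6m^3 + 17m^2 + 12m + 5) = (m(-m^4 + 4m^3 + m^2 - m + 2)) + (-5m^4 + 6m^3 + 17m^2 + 12m + 5).
Simplifying, S(m+1) = -(m + 1)(m^4 - 7m^2 - 9m - 5) = -(m+1)((m+1)^4 - 4(m+1)^3 - (m+1)^2 + (m+1) - 2),
which is the closed form with t = m+1.
Hence, by induction on t, the claim holds for every t ≥ 1.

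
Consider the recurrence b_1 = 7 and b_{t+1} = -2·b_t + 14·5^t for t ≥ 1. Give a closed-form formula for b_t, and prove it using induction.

Computing the first terms: b_1 = 7, b_2 = 56, b_3 = 238. This suggests b_t = -3(-2)^(t - 1) + 2·5^t.
Base step (t = 1): the formula gives 7 = 7 = b_1.
Inductive step: suppose the statement holds for some r ≥ 1, so b_r = -3(-2)^(r - 1) + 2·5^r.
Then b_{r+1} = -2·b_r + 14·5^r = -2·(-3(-2)^(r - 1) + 2·5^r) + 14·5^r = -3(-2)^r + 2·5^(r + 1) = -3(-2)^((r+1) - 1) + 2·5^(r+1),
which is the claimed formula at t = r+1.
Hence, by induction on t, the claim holds for every t ≥ 1.

b_t = -3(-2)^(t - 1) + 2·5^t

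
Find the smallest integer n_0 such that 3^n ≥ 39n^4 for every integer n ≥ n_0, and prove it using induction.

n_0 = 13

At n = 12: 531441 < 808704, so the inequality fails and n_0 ≥ 13. We prove 3^n ≥ 39n^4 for all n ≥ 13.
When n = 13: 3^n = 1594323 and 39n^4 = 1113879, so 1594323 ≥ 1113879.
Inductive step: suppose the statement holds for some j ≥ 13, so 3^j ≥ 39j^4.
Then 3^(j + 1) = 3·(3^j) ≥ 3·(39j^4).
Also, for j ≥ 13 we have 3·(39j^4) ≥ 39(j+1)^4, since 3 ≥ (1 + 1/j)^4 for all j ≥ 13.
Combining, 3^(j + 1) ≥ 39(j+1)^4.
By induction, the statement is established for all n ≥ 13.
Hence the smallest such n_0 is 13.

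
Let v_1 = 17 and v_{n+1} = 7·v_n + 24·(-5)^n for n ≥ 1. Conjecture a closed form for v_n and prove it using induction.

v_n = -2(-5)^n + 7^n

Computing the first terms: v_1 = 17, v_2 = -1, v_3 = 593. This suggests v_n = -2(-5)^n + 7^n.
Base case (n = 1): the formula gives 17 = 17 = v_1.
Inductive step: suppose the statement holds for some i ≥ 1, so v_i = -2(-5)^i + 7^i.
Then v_{i+1} = 7·v_i + 24·(-5)^i = 7·(-2(-5)^i + 7^i) + 24·(-5)^i = -2(-5)^(i + 1) + 7^(i + 1),
which is the claimed formula at n = i+1.
This completes the induction.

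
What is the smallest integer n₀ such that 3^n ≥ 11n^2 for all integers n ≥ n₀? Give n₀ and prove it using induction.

At n = 5: 243 < 275, so the inequality fails and n₀ ≥ 6. We prove 3^n ≥ 11n^2 for all n ≥ 6.
When n = 6: 3^n = 729 and 11n^2 = 396, so 729 ≥ 396.
For the inductive step, assume it holds for an arbitrary m ≥ 6, so 3^m ≥ 11m^2.
Then 3^(m + 1) = 3·(3^m) ≥ 3·(11m^2).
Also, for m ≥ 6 we have 3·(11m^2) ≥ 11(m+1)^2, since 3 ≥ (1 + 1/m)^2 for all m ≥ 6.
Combining, 3^(m + 1) ≥ 11(m+1)^2.
By the principle of mathematical induction, the result holds for all n ≥ 6.
Hence the smallest such n₀ is 6.

n₀ = 6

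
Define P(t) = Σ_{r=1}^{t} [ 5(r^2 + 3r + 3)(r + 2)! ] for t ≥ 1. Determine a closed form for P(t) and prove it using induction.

P(t) = (5t + 5)(t + 3)! - 30

We claim P(t) = (5t + 5)(t + 3)! - 30 for all t ≥ 1.
Base case (t = 1): P(1) = 210, and the closed form gives 210. They agree.
Inductive step: suppose the statement holds for some r ≥ 1, so P(r) = (5r + 5)(r + 3)! - 30.
Then P(r+1) = P(r) + (5(r^2 + 5r + 7)(r + 3)!) = ((5r + 5)(r + 3)! - 30) + (5(r^2 + 5r + 7)(r + 3)!).
Simplifying, P(r+1) = (5(r+1) + 5)((r+1) + 3)! - 30,
which is the closed form with t = r+1.
Hence, by induction on t, the claim holds for every t ≥ 1.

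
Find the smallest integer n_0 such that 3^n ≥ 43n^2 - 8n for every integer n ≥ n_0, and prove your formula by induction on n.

At n = 6: 729 < 1500, so the inequality fails and n_0 ≥ 7. We prove 3^n ≥ 43n^2 - 8n for all n ≥ 7.
For the base case n = 7: 3^n = 2187 and 43n^2 - 8n = 2051, so 2187 ≥ 2051.
Inductive step: suppose the statement holds for some k ≥ 7, so 3^k ≥ 43k^2 - 8k.
Then 3^(k + 1) = 3·(3^k) ≥ 3·(43k^2 - 8k).
Also, for k ≥ 7 we have 3·(43k^2 - 8k) ≥ 43(k+1)^2 - 8(k+1), since 3·(43k^2 - 8k) − (43(k+1)^2 - 8(k+1)) = 86k^2 - 102k - 35, which is nonnegative for all k ≥ 7.
Combining, 3^(k + 1) ≥ 43(k+1)^2 - 8(k+1).
This completes the induction.
Hence the smallest such n_0 is 7.

n_0 = 7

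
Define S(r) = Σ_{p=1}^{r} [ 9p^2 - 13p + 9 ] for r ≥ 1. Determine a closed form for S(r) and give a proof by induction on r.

We claim S(r) = r(3r^2 - 2r + 4) for all r ≥ 1.
Base case (r = 1): S(1) = 5, and the closed form gives 5. They agree.
Suppose the result is true for r = p, so S(p) = p(3p^2 - 2p + 4).
Then S(p+1) = S(p) + (9p^2 + 5p + 5) = (p(3p^2 - 2p + 4)) + (9p^2 + 5p + 5).
Simplifying, S(p+1) = (p + 1)(3p^2 + 4p + 5) = (p+1)(3(p+1)^2 - 2(p+1) + 4),
which is the closed form with r = p+1.
Hence, by induction on r, the claim holds for every r ≥ 1.

S(r) = r(3r^2 - 2r + 4)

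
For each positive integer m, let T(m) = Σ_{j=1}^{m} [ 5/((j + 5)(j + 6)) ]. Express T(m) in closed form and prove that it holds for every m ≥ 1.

T(m) = 5m/(6(m + 6))

We claim T(m) = 5m/(6(m + 6)) for all m ≥ 1.
When m = 1: T(1) = 5/42, and the closed form gives 5/42. They agree.
Inductive step: suppose the statement holds for some j ≥ 1, so T(j) = 5j/(6(j + 6)).
Then T(j+1) = T(j) + (5/((j + 6)(j + 7))) = (5j/(6(j + 6))) + (5/((j + 6)(j + 7))).
Simplifying, T(j+1) = 5(j + 1)/(6(j + 7)) = 5(j+1)/(6((j+1) + 6)),
which is the closed form with m = j+1.
By induction, the statement is established for all m ≥ 1.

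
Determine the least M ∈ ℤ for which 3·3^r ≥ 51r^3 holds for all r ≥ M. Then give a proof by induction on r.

M = 9

At r = 8: 19683 < 26112, so the inequality fails and M ≥ 9. We prove 3·3^r ≥ 51r^3 for all r ≥ 9.
When r = 9: 3·3^r = 59049 and 51r^3 = 37179, so 59049 ≥ 37179.
Suppose the result is true for r = i, so 3·3^i ≥ 51i^3.
Then 3·3^(i + 1) = 3·(3·3^i) ≥ 3·(51i^3).
Also, for i ≥ 9 we have 3·(51i^3) ≥ 51(i+1)^3, since 3 ≥ (1 + 1/i)^3 for all i ≥ 9.
Combining, 3·3^(i + 1) ≥ 51(i+1)^3.
Hence, by induction on r, the claim holds for every r ≥ 9.
Hence the smallest such M is 9.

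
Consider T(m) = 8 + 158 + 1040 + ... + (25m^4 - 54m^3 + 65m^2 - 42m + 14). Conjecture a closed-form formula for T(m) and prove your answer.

We claim T(m) = m(5m^4 - m^3 + 3m^2 - 2m + 3) for all m ≥ 1.
When m = 1: T(1) = 8, and the closed form gives 8. They agree.
For the inductive step, assume it holds for an arbitrary i ≥ 1, so T(i) = i(5i^4 - i^3 + 3i^2 - 2i + 3).
Then T(i+1) = T(i) + (25i^4 + 46i^3 + 53i^2 + 26i + 8) = (i(5i^4 - i^3 + 3i^2 - 2i + 3)) + (25i^4 + 46i^3 + 53i^2 + 26i + 8).
Simplifying, T(i+1) = (i + 1)(5i^4 + 19i^3 + 30i^2 + 21i + 8) = (i+1)(5(i+1)^4 - (i+1)^3 + 3(i+1)^2 - 2(i+1) + 3),
which is the closed form with m = i+1.
Hence, by induction on m, the claim holds for every m ≥ 1.

T(m) = m(5m^4 - m^3 + 3m^2 - 2m + 3)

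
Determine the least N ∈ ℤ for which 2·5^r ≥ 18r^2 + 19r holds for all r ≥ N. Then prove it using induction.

N = 3

At r = 2: 50 < 110, so the inequality fails and N ≥ 3. We prove 2·5^r ≥ 18r^2 + 19r for all r ≥ 3.
Base step (r = 3): 2·5^r = 250 and 18r^2 + 19r = 219, so 250 ≥ 219.
For the inductive step, assume it holds for an arbitrary p ≥ 3, so 2·5^p ≥ 18p^2 + 19p.
Then 2·5^(p + 1) = 5·(2·5^p) ≥ 5·(18p^2 + 19p).
Also, for p ≥ 3 we have 5·(18p^2 + 19p) ≥ 18(p+1)^2 + 19(p+1), since 5·(18p^2 + 19p) − (18(p+1)^2 + 19(p+1)) = 72p^2 + 40p - 37, which is nonnegative for all p ≥ 3.
Combining, 2·5^(p + 1) ≥ 18(p+1)^2 + 19(p+1).
By the principle of mathematical induction, the result holds for all r ≥ 3.
Hence the smallest such N is 3.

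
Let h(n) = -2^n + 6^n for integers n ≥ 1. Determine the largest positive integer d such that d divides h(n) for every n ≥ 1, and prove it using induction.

d = 4

Computing the first values: h(1) = 4 and h(2) = 32; gcd(4, 32) = 4, so d ≤ 4.
We prove 4 | -2^n + 6^n for all n ≥ 1 by induction on n.
Base step (n = 1): h(1) = 4 = 4·(1), so 4 | h(1).
Inductive step: assume the claim holds for n = j, i.e. 4 | h(j). Then
6^{j+1} − 2^{j+1} = 6·6^j − 2·2^j = 6·(6^j − 2^j) + (4)·2^j. The first term is divisible by 4 by the inductive hypothesis, and the second term (4)·2^j is divisible by 4 since 4 | 4. Hence 4 | h(j+1).
By induction, the statement is established for all n ≥ 1.
Therefore the largest such d is 4.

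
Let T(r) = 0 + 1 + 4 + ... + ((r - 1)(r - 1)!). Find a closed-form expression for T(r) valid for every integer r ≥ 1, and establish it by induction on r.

We claim T(r) = r! - 1 for all r ≥ 1.
When r = 1: T(1) = 0, and the closed form gives 0. They agree.
Suppose the result is true for r = m, so T(m) = m! - 1.
Then T(m+1) = T(m) + (m·m!) = (m! - 1) + (m·m!).
Simplifying, T(m+1) = (m+1)! - 1,
which is the closed form with r = m+1.
Hence, by induction on r, the claim holds for every r ≥ 1.

T(r) = r! - 1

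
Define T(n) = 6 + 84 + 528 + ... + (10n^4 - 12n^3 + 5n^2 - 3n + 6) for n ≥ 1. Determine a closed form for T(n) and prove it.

T(n) = n(2n^4 + 2n^3 - n^2 - 2n + 5)

We claim T(n) = n(2n^4 + 2n^3 - n^2 - 2n + 5) for all n ≥ 1.
For the base case n = 1: T(1) = 6, and the closed form gives 6. They agree.
Inductive step: assume the claim holds for n = m, so T(m) = m(2m^4 + 2m^3 - m^2 - 2m + 5).
Then T(m+1) = T(m) + (10m^4 + 28m^3 + 29m^2 + 11m + 6) = (m(2m^4 + 2m^3 - m^2 - 2m + 5)) + (10m^4 + 28m^3 + 29m^2 + 11m + 6).
Simplifying, T(m+1) = (m + 1)(2m^4 + 10m^3 + 17m^2 + 10m + 6) = (m+1)(2(m+1)^4 + 2(m+1)^3 - (m+1)^2 - 2(m+1) + 5),
which is the closed form with n = m+1.
This completes the induction.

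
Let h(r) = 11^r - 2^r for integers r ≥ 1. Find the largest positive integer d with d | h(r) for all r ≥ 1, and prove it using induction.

Computing the first values: h(1) = 9 and h(2) = 117; gcd(9, 117) = 9, so d ≤ 9.
We prove 9 | 11^r - 2^r for all r ≥ 1 by induction on r.
When r = 1: h(1) = 9 = 9·(1), so 9 | h(1).
Inductive step: assume the claim holds for r = m, i.e. 9 | h(m). Then
11^{m+1} − 2^{m+1} = 11·11^m − 2·2^m = 11·(11^m − 2^m) + (9)·2^m. The first term is divisible by 9 by the inductive hypothesis, and the second term (9)·2^m is divisible by 9 since 9 | 9. Hence 9 | h(m+1).
This completes the induction.
Therefore the largest such d is 9.

d = 9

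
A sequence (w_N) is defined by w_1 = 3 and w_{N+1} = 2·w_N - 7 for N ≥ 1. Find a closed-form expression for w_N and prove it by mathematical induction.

Computing the first terms: w_1 = 3, w_2 = -1, w_3 = -9. This suggests w_N = -2^(N + 1) + 7.
When N = 1: the formula gives 3 = 3 = w_1.
Suppose the result is true for N = j, so w_j = -2^(j + 1) + 7.
Then w_{j+1} = 2·w_j - 7 = 2·(-2^(j + 1) + 7) - 7 = -2^(j + 2) + 7 = -2^((j+1) + 1) + 7,
which is the claimed formula at N = j+1.
By the principle of mathematical induction, the result holds for all N ≥ 1.

w_N = -2^(N + 1) + 7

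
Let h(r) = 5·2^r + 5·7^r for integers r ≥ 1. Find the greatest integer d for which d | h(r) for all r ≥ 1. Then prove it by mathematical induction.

d = 5

Computing the first values: h(1) = 45 and h(2) = 265; gcd(45, 265) = 5, so d ≤ 5.
We prove 5 | 5·2^r + 5·7^r for all r ≥ 1 by induction on r.
When r = 1: h(1) = 45 = 5·(9), so 5 | h(1).
Suppose the result is true for r = m, i.e. 5 | h(m). Then
h(m+1) − 7·h(m) = (5·2^(m+1) + 5·7^(m+1)) − 7·(5·2^m + 5·7^m) = (5)·2^m·(2 − 7) = (-25)·2^m. Since 5 | h(m) by the inductive hypothesis, 5 | 7·h(m); and 5 | -25 since -25 = 5·-5. Therefore 5 | h(m+1).
By induction, the statement is established for all r ≥ 1.
Therefore the largest such d is 5.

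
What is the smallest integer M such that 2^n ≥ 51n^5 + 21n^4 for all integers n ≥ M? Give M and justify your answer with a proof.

At n = 30: 1073741824 < 1256310000, so the inequality fails and M ≥ 31. We prove 2^n ≥ 51n^5 + 21n^4 for all n ≥ 31.
Base case (n = 31): 2^n = 2147483648 and 51n^5 + 21n^4 = 1479480642, so 2147483648 ≥ 1479480642.
For the inductive step, assume it holds for an arbitrary p ≥ 31, so 2^p ≥ 51p^5 + 21p^4.
Then 2^(p + 1) = 2·(2^p) ≥ 2·(51p^5 + 21p^4).
Also, for p ≥ 31 we have 2·(51p^5 + 21p^4) ≥ 51(p+1)^5 + 21(p+1)^4, since 2·(51p^5 + 21p^4) − (51(p+1)^5 + 21(p+1)^4) = 51p^5 - 234p^4 - 594p^3 - 636p^2 - 339p - 72, which is nonnegative for all p ≥ 31.
Combining, 2^(p + 1) ≥ 51(p+1)^5 + 21(p+1)^4.
By the principle of mathematical induction, the result holds for all n ≥ 31.
Hence the smallest such M is 31.

M = 31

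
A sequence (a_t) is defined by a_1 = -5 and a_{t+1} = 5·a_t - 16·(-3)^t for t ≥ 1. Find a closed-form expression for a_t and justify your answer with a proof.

a_t = 2(-3)^t + 5^(t - 1)

Computing the first terms: a_1 = -5, a_2 = 23, a_3 = -29. This suggests a_t = 2(-3)^t + 5^(t - 1).
For the base case t = 1: the formula gives -5 = -5 = a_1.
For the inductive step, assume it holds for an arbitrary p ≥ 1, so a_p = 2(-3)^p + 5^(p - 1).
Then a_{p+1} = 5·a_p - 16·(-3)^p = 5·(2(-3)^p + 5^(p - 1)) - 16·(-3)^p = 2(-3)^(p + 1) + 5^p = 2(-3)^(p+1) + 5^((p+1) - 1),
which is the claimed formula at t = p+1.
This completes the induction.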